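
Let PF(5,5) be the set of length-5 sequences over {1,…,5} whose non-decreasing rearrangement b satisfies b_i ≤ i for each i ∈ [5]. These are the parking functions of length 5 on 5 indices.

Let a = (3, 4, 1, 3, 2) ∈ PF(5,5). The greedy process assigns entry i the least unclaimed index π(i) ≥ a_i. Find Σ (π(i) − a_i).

Σπ = 15 ({1..5} each once); Σa = 3+4+1+3+2 = 13; disp = 15−13 = 2.

2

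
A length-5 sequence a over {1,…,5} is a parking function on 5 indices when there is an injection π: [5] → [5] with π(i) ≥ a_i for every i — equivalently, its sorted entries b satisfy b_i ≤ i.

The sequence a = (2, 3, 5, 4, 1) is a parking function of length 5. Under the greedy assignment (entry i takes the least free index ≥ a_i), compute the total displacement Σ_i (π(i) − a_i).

0

Σπ = 15 ({1..5} each once); Σa = 2+3+5+4+1 = 15; disp = 15−15 = 0.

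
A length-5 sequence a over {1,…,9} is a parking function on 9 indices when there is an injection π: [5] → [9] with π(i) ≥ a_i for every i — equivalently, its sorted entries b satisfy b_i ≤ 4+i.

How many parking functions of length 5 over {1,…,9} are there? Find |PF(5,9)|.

Count = 5·10^4 = 5 · 10000 = 50000 [KW]
Check (3,3,8,1,1) → sorted (1,1,3,3,8): b_i ≤ 4+i ∀i, a PF.

50000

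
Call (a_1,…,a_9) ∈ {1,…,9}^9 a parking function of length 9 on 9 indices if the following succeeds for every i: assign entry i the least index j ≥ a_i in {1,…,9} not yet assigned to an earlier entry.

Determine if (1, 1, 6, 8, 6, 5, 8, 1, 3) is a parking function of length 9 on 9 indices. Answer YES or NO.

Order a: b = (1, 1, 1, 3, 5, 6, 6, 8, 8).
  b_1=1 ≤ 1
  b_2=1 ≤ 2
  b_3=1 ≤ 3
  b_4=3 ≤ 4
  b_5=5 ≤ 5
  b_6=6 ≤ 6
  b_7=6 ≤ 7
  b_8=8 ≤ 8
  b_9=8 ≤ 9
All bounds hold ⇒ YES

YES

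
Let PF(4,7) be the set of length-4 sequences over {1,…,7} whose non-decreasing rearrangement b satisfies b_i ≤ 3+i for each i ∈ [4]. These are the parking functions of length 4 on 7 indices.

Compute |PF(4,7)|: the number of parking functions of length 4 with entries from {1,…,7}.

2048

|PF(4,7)| = 4·8^3 = 4 · 512 = 2048 (Konheim–Weiss)
Check (1,3,5,5) → sorted (1,3,5,5): b_i ≤ 3+i ∀i, a PF.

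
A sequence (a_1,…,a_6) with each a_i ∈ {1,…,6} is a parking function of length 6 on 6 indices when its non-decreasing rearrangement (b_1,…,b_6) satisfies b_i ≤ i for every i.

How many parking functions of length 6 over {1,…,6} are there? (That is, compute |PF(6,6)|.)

16807

#PF = (6−6+1)·(6+1)^(6−1) = 1×16807 = 16807 [KW]
One tuple (5,2,6,4,1,3) → sorted (1,2,3,4,5,6): b_i ≤ i ∀i, a PF.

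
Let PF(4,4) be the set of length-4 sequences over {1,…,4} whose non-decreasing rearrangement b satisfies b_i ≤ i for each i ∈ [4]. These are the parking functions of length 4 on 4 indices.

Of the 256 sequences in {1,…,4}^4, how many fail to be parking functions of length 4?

#PF = (5−4)·5^(4−1) = 1×125 = 125 (Pollak)
E.g. (4,4,4,4) → sorted (4,4,4,4): b_1=4>1, not a PF.
4^4 − 125 = 256 − 125 = 131

131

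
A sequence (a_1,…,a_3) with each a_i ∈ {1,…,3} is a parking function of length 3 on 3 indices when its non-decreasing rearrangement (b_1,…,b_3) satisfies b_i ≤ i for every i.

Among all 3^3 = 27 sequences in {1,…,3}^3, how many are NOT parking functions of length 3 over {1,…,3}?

11

|PF(3,3)| = (4−3)·4^(3−1) = 1×16 = 16 [KW]
Check (2,2,2) → sorted (2,2,2): b_1=2>1, not a PF.
Total 27; non-PF = 27−16 = 11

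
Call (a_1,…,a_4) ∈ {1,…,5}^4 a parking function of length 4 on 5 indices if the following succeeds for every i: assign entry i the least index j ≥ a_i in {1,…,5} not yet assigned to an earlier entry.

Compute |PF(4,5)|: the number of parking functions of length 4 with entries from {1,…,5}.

Count = (5−4+1)·(5+1)^(4−1) = 2·216 = 432 (Pollak)
Example (1,4,4,1) → sorted (1,1,4,4): b_i ≤ 1+i ∀i, a PF.

432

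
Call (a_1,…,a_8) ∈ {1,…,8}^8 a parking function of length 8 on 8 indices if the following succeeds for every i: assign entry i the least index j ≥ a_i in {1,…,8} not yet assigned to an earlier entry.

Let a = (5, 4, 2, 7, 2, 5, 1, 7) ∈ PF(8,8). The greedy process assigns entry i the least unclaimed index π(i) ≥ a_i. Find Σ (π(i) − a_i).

3

Σπ(i) = 1+…+8 = 36; Σa = 5+4+2+7+2+5+1+7 = 33; disp = 36−33 = 3.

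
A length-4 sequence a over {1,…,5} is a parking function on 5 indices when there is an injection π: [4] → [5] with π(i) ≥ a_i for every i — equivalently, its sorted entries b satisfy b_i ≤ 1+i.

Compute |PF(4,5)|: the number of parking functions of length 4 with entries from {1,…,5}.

432

#PF = 2·6^3 = 2 · 216 = 432 [KW]
One tuple (2,3,2,2) → sorted (2,2,2,3): b_i ≤ 1+i ∀i, a PF.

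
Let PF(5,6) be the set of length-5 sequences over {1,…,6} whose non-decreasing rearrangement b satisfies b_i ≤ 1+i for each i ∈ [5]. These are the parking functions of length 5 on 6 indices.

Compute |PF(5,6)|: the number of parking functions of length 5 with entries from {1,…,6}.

Count = 2·7^4 = 2·2401 = 4802 [KW]
Check (4,4,1,2,1) → sorted (1,1,2,4,4): b_i ≤ 1+i ∀i, a PF.

4802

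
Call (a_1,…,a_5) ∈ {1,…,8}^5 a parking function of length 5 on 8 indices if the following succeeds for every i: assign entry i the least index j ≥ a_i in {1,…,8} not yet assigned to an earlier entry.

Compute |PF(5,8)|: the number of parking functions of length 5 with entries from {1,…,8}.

26244

|PF(5,8)| = (9−5)·9^(5−1) = 4 · 6561 = 26244 (Pollak)
Example (6,7,5,2,3) → sorted (2,3,5,6,7): b_i ≤ 3+i ∀i, a PF.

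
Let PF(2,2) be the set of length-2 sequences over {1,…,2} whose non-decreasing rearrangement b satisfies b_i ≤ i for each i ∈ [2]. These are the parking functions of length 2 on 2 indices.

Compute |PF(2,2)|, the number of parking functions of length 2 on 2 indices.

|PF(2,2)| = (3−2)·3^(2−1) = 1 · 3 = 3 (Pollak)
E.g. (1,1) → sorted (1,1): b_i ≤ i ∀i, a PF.

3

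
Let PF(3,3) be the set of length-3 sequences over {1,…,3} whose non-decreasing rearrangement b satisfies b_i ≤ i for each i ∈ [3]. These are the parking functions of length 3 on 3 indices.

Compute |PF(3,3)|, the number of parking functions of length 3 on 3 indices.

16

#PF = (4−3)·4^(3−1) = 1·16 = 16 (Pollak)
Check (1,2,3) → sorted (1,2,3): b_i ≤ i ∀i, a PF.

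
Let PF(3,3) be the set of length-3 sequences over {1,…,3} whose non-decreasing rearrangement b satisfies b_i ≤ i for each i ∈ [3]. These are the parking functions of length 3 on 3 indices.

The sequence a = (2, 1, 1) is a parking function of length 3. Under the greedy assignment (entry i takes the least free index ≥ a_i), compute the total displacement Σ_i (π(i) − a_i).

2

Σπ = 6 ({1..3} each once); Σa = 2+1+1 = 4; disp = 6−4 = 2.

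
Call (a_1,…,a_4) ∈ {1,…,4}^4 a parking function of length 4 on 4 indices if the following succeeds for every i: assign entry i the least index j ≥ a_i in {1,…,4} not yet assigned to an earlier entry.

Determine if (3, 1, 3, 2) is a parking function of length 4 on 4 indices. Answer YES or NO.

Sorted: b = (1, 2, 3, 3).
  b_1=1 ≤ 1
  b_2=2 ≤ 2
  b_3=3 ≤ 3
  b_4=3 ≤ 4
All bounds hold ⇒ YES

YES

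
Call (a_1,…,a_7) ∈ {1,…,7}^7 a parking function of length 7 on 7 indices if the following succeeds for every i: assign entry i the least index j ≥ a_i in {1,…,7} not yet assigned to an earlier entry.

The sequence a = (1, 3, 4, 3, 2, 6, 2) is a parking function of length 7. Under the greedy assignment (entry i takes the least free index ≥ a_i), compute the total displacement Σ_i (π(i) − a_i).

7

Σπ = 28 ({1..7} each once); Σa = 1+3+4+3+2+6+2 = 21; disp = 28−21 = 7.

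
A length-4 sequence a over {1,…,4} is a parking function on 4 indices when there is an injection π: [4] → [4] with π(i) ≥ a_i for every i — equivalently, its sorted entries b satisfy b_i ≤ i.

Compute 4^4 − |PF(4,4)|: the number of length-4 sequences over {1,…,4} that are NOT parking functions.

131

Count = (4+1−4)·(4+1)^{4−1} = 1 · 125 = 125 [KW]
E.g. (3,2,3,2) → sorted (2,2,3,3): b_1=2>1, not a PF.
Total 256; non-PF = 256−125 = 131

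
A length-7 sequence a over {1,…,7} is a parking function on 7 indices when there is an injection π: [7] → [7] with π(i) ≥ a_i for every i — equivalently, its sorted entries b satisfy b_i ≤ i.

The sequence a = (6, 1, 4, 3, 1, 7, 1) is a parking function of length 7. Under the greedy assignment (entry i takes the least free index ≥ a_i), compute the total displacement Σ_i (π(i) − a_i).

Σπ(i) = 1+…+7 = 28; Σa = 6+1+4+3+1+7+1 = 23; disp = 28−23 = 5.

5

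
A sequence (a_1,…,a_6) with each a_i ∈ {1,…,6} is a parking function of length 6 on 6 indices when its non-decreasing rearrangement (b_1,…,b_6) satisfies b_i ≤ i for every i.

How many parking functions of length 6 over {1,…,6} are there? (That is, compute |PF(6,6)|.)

16807

|PF(6,6)| = (6−6+1)·(6+1)^(6−1) = 1 · 16807 = 16807
E.g. (2,1,6,2,4,1) → sorted (1,1,2,2,4,6): b_i ≤ i ∀i, a PF.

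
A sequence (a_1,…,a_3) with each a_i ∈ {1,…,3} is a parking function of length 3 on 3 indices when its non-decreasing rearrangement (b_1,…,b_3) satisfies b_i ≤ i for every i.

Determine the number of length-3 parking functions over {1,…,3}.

Count = (3+1−3)·(3+1)^{3−1} = 1×16 = 16 (Pollak)
Check (1,2,2) → sorted (1,2,2): b_i ≤ i ∀i, a PF.

16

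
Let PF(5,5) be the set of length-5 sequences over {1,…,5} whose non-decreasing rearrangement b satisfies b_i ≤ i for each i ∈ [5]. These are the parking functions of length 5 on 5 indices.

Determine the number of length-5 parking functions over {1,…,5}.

1296

Count = (5+1−5)·(5+1)^{5−1} = 1×1296 = 1296 (Pollak)
One tuple (4,2,1,2,1) → sorted (1,1,2,2,4): b_i ≤ i ∀i, a PF.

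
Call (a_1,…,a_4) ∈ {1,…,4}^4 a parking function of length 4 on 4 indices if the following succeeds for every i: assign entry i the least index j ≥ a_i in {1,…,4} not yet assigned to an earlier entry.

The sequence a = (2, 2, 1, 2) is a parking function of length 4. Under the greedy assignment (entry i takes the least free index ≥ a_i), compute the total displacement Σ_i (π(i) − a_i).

3

Σπ = 4·5/2 = 10 (π permutes [4]); Σa = 2+2+1+2 = 7; disp = 10−7 = 3.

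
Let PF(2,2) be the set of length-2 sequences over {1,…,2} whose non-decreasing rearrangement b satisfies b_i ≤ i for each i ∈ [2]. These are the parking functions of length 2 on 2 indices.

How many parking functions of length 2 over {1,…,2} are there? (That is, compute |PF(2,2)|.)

|PF(2,2)| = (3−2)·3^(2−1) = 1×3 = 3 (Konheim–Weiss)
One tuple (1,2) → sorted (1,2): b_i ≤ i ∀i, a PF.

3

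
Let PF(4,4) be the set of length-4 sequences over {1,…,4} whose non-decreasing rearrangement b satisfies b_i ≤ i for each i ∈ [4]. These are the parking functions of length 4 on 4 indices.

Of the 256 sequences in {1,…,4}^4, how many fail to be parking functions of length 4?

#PF = 1·5^3 = 1×125 = 125 (Pollak)
One tuple (3,3,4,2) → sorted (2,3,3,4): b_1=2>1, not a PF.
4^4 − 125 = 256 − 125 = 131

131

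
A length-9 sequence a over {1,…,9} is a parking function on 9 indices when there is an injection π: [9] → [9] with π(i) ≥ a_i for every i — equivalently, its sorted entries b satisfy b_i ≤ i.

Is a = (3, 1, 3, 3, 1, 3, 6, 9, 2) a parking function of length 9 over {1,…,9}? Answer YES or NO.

YES

Sorted: b = (1, 1, 2, 3, 3, 3, 3, 6, 9).
  b_1=1 ≤ 1
  b_2=1 ≤ 2
  b_3=2 ≤ 3
  b_4=3 ≤ 4
  b_5=3 ≤ 5
  b_6=3 ≤ 6
  b_7=3 ≤ 7
  b_8=6 ≤ 8
  b_9=9 ≤ 9
All bounds hold ⇒ YES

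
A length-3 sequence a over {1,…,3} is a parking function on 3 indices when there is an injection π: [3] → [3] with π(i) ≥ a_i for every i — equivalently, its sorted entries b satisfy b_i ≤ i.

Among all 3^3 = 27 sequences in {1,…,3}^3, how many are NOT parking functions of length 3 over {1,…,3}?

#PF = (4−3)·4^(3−1) = 1×16 = 16
E.g. (3,2,3) → sorted (2,3,3): b_1=2>1, not a PF.
3^3 − 16 = 27 − 16 = 11

11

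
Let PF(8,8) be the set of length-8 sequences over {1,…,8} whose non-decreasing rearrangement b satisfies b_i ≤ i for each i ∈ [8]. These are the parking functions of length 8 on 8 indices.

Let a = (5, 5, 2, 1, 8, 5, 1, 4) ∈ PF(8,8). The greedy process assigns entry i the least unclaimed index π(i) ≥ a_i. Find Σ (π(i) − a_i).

Σπ(i) = 1+…+8 = 36; Σa = 5+5+2+1+8+5+1+4 = 31; disp = 36−31 = 5.

5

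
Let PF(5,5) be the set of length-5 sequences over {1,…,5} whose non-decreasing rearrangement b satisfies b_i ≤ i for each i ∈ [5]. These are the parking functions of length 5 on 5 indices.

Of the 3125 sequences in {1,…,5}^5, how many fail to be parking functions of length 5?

Count = (5−5+1)·(5+1)^(5−1) = 1×1296 = 1296 (Pollak)
Check (5,4,4,2,3) → sorted (2,3,4,4,5): b_1=2>1, not a PF.
So 3125 − 1296 = 1829 fail.

1829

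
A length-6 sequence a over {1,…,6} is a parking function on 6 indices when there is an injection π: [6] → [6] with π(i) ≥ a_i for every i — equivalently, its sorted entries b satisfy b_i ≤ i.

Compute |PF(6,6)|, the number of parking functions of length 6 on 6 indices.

16807

|PF(6,6)| = 1·7^5 = 1·16807 = 16807 (Pollak)
Check (1,1,1,3,2,3) → sorted (1,1,1,2,3,3): b_i ≤ i ∀i, a PF.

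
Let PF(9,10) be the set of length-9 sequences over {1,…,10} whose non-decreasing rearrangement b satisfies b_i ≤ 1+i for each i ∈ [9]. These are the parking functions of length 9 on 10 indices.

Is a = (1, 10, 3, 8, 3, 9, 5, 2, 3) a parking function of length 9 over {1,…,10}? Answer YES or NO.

Sorted: b = (1, 2, 3, 3, 3, 5, 8, 9, 10).
  b_1=1 ≤ 2
  b_2=2 ≤ 3
  b_3=3 ≤ 4
  b_4=3 ≤ 5
  b_5=3 ≤ 6
  b_6=5 ≤ 7
  b_7=8 ≤ 8
  b_8=9 ≤ 9
  b_9=10 ≤ 10
All bounds hold ⇒ YES

YES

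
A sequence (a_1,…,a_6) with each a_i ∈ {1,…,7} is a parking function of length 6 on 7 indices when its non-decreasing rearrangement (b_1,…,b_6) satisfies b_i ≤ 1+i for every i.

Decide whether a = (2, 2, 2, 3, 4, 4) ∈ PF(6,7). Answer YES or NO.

Order a: b = (2, 2, 2, 3, 4, 4).
  b_1=2 ≤ 2
  b_2=2 ≤ 3
  b_3=2 ≤ 4
  b_4=3 ≤ 5
  b_5=4 ≤ 6
  b_6=4 ≤ 7
All bounds hold ⇒ YES

YES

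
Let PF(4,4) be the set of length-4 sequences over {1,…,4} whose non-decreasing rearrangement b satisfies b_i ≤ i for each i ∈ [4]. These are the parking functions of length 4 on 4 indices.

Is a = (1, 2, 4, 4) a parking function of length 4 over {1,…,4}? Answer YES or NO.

NO

Sorted: b = (1, 2, 4, 4).
  b_1=1 ≤ 1
  b_2=2 ≤ 2
  b_3=4 > 3
  fails at i=3 ⇒ NO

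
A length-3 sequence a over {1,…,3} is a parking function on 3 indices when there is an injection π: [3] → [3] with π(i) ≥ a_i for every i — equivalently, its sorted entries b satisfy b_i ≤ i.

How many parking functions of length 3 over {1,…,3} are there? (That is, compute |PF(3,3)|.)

16

Count = (3−3+1)·(3+1)^(3−1) = 1×16 = 16 (Konheim–Weiss)
E.g. (2,1,2) → sorted (1,2,2): b_i ≤ i ∀i, a PF.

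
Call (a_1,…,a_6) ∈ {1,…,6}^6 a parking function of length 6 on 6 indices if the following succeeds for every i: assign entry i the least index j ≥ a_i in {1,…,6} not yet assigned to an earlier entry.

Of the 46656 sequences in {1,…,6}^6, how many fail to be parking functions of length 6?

29849

|PF(6,6)| = (6−6+1)·(6+1)^(6−1) = 1·16807 = 16807 (Konheim–Weiss)
E.g. (3,4,4,5,3,5) → sorted (3,3,4,4,5,5): b_1=3>1, not a PF.
So 46656 − 16807 = 29849 fail.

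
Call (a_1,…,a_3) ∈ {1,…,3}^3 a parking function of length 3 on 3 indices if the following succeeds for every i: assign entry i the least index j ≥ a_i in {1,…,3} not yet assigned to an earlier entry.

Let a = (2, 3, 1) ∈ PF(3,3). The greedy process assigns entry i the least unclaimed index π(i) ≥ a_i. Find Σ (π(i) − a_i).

0

Σπ(i) = 1+…+3 = 6; Σa = 2+3+1 = 6; disp = 6−6 = 0.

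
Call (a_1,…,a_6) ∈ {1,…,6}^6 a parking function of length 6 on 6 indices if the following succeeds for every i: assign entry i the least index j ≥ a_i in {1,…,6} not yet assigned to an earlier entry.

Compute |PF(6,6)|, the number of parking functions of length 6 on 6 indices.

#PF = 1·7^5 = 1×16807 = 16807 (Konheim–Weiss)
One tuple (2,2,2,4,1,3) → sorted (1,2,2,2,3,4): b_i ≤ i ∀i, a PF.

16807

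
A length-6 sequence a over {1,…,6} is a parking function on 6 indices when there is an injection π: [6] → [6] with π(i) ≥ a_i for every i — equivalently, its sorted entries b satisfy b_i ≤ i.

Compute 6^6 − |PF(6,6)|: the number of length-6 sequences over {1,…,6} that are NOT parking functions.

29849

|PF| = (7−6)·7^(6−1) = 1 · 16807 = 16807
Example (2,2,4,6,2,3) → sorted (2,2,2,3,4,6): b_1=2>1, not a PF.
Total 46656; non-PF = 46656−16807 = 29849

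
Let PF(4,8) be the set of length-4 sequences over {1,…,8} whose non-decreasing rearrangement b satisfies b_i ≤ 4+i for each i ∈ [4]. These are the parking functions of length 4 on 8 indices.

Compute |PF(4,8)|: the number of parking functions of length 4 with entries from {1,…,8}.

Count = (8−4+1)·(8+1)^(4−1) = 5·729 = 3645 (Pollak)
Example (3,3,4,7) → sorted (3,3,4,7): b_i ≤ 4+i ∀i, a PF.

3645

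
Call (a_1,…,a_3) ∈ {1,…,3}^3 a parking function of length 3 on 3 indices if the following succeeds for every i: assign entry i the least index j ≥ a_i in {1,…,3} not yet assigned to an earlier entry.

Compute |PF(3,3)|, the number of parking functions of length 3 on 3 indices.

16

|PF(3,3)| = (4−3)·4^(3−1) = 1×16 = 16 (Pollak)
Example (2,1,2) → sorted (1,2,2): b_i ≤ i ∀i, a PF.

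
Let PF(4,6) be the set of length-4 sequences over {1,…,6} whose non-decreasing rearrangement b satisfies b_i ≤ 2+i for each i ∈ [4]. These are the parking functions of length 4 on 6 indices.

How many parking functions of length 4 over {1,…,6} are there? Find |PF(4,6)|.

Count = (6+1−4)·(6+1)^{4−1} = 3 · 343 = 1029 (Pollak)
Example (6,5,2,1) → sorted (1,2,5,6): b_i ≤ 2+i ∀i, a PF.

1029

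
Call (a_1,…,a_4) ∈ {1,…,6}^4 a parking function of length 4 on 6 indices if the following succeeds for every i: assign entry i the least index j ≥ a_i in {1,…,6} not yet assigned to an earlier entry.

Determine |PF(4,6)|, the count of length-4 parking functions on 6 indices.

1029

|PF(4,6)| = 3·7^3 = 3×343 = 1029 [KW]
Check (5,1,3,6) → sorted (1,3,5,6): b_i ≤ 2+i ∀i, a PF.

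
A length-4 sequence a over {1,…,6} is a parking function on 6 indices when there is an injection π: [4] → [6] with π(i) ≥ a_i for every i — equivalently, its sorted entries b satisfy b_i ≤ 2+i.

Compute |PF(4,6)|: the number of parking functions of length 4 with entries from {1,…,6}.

1029

#PF = (6−4+1)·(6+1)^(4−1) = 3·343 = 1029 (Konheim–Weiss)
E.g. (5,6,3,3) → sorted (3,3,5,6): b_i ≤ 2+i ∀i, a PF.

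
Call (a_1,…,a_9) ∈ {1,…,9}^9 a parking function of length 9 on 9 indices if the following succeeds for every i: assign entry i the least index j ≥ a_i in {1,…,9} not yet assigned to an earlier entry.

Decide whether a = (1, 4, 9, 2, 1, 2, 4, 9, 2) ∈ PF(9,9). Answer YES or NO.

Sorted: b = (1, 1, 2, 2, 2, 4, 4, 9, 9).
  b_1=1 ≤ 1
  b_2=1 ≤ 2
  b_3=2 ≤ 3
  b_4=2 ≤ 4
  b_5=2 ≤ 5
  b_6=4 ≤ 6
  b_7=4 ≤ 7
  b_8=9 > 8
  fails at i=8 ⇒ NO

NO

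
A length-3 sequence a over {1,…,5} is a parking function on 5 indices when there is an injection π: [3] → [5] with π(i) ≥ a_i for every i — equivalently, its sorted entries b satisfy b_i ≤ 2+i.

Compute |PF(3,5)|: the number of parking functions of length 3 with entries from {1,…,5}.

#PF = (6−3)·6^(3−1) = 3×36 = 108
One tuple (4,3,4) → sorted (3,4,4): b_i ≤ 2+i ∀i, a PF.

108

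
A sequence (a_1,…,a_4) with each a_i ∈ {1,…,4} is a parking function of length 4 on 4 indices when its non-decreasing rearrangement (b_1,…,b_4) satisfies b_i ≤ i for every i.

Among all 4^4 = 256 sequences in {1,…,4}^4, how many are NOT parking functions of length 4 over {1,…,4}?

Count = 1·5^3 = 1×125 = 125 (Pollak)
Example (3,2,3,4) → sorted (2,3,3,4): b_1=2>1, not a PF.
4^4 − 125 = 256 − 125 = 131

131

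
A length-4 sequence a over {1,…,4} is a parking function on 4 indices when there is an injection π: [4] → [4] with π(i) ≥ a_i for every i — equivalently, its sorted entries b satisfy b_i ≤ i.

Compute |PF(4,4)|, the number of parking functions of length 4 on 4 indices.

125

#PF = 1·5^3 = 1·125 = 125
One tuple (2,1,3,3) → sorted (1,2,3,3): b_i ≤ i ∀i, a PF.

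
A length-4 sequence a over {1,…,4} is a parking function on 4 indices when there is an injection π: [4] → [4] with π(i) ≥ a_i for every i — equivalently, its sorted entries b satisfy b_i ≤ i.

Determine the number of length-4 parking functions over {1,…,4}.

125

|PF| = 1·5^3 = 1 · 125 = 125 (Konheim–Weiss)
Example (2,4,1,2) → sorted (1,2,2,4): b_i ≤ i ∀i, a PF.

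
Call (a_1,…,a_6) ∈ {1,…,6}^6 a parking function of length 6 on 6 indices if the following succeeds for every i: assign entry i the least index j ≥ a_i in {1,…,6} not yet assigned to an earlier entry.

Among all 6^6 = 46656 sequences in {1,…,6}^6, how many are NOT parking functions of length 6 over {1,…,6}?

29849

Count = 1·7^5 = 1 · 16807 = 16807
Example (6,1,6,1,6,1) → sorted (1,1,1,6,6,6): b_4=6>4, not a PF.
So 46656 − 16807 = 29849 fail.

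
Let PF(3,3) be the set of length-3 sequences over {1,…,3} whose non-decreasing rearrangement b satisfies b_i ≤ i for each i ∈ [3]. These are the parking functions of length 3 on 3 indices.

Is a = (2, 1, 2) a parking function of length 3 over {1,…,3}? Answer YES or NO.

YES

Order a: b = (1, 2, 2).
  b_1=1 ≤ 1
  b_2=2 ≤ 2
  b_3=2 ≤ 3
All bounds hold ⇒ YES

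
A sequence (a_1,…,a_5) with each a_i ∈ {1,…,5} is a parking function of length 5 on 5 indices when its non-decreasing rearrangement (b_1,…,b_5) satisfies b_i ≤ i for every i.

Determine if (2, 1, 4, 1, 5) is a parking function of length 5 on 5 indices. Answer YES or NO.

YES

Rearranged: b = (1, 1, 2, 4, 5).
  b_1=1 ≤ 1
  b_2=1 ≤ 2
  b_3=2 ≤ 3
  b_4=4 ≤ 4
  b_5=5 ≤ 5
All bounds hold ⇒ YES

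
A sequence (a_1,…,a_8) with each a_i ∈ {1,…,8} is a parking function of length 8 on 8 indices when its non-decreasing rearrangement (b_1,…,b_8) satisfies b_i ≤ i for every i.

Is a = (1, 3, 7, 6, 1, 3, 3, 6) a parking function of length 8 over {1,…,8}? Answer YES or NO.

YES

Rearranged: b = (1, 1, 3, 3, 3, 6, 6, 7).
  b_1=1 ≤ 1
  b_2=1 ≤ 2
  b_3=3 ≤ 3
  b_4=3 ≤ 4
  b_5=3 ≤ 5
  b_6=6 ≤ 6
  b_7=6 ≤ 7
  b_8=7 ≤ 8
All bounds hold ⇒ YES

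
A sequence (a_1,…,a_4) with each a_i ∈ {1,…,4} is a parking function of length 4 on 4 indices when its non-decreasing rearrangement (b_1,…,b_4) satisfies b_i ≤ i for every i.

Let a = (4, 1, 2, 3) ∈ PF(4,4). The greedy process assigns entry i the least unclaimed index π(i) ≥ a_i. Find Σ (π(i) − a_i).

Σπ = 10 ({1..4} each once); Σa = 4+1+2+3 = 10; disp = 10−10 = 0.

0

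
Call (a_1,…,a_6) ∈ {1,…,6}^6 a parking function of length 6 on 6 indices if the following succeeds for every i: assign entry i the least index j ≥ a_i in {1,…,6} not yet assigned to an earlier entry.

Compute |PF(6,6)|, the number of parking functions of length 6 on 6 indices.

16807

|PF(6,6)| = (7−6)·7^(6−1) = 1×16807 = 16807
Example (3,1,3,5,2,4) → sorted (1,2,3,3,4,5): b_i ≤ i ∀i, a PF.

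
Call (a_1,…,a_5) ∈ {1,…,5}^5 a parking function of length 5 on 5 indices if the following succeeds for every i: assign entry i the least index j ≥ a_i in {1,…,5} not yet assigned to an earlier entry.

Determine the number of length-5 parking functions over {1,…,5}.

#PF = (6−5)·6^(5−1) = 1×1296 = 1296
Check (2,2,5,1,3) → sorted (1,2,2,3,5): b_i ≤ i ∀i, a PF.

1296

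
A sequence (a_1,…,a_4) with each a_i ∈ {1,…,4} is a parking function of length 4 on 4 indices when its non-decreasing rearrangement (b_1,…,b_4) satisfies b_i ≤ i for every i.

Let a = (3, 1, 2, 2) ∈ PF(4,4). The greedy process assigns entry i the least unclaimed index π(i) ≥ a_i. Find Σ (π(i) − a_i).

2

Σπ = 4·5/2 = 10 (π permutes [4]); Σa = 3+1+2+2 = 8; disp = 10−8 = 2.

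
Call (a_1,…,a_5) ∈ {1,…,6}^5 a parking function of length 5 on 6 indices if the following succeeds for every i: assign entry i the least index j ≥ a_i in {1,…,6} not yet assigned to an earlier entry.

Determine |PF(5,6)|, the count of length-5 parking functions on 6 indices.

|PF(5,6)| = (6+1−5)·(6+1)^{5−1} = 2×2401 = 4802 [KW]
Example (5,2,2,3,2) → sorted (2,2,2,3,5): b_i ≤ 1+i ∀i, a PF.

4802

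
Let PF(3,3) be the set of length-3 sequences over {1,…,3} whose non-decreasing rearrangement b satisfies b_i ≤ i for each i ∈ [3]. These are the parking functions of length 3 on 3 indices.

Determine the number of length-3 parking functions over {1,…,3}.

Count = (4−3)·4^(3−1) = 1×16 = 16 (Konheim–Weiss)
E.g. (3,1,2) → sorted (1,2,3): b_i ≤ i ∀i, a PF.

16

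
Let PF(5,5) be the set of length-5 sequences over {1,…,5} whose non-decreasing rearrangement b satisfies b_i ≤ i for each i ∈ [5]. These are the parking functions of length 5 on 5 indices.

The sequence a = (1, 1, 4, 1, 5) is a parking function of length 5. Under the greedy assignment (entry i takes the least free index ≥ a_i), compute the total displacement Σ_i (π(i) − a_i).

3

Σπ = 15 ({1..5} each once); Σa = 1+1+4+1+5 = 12; disp = 15−12 = 3.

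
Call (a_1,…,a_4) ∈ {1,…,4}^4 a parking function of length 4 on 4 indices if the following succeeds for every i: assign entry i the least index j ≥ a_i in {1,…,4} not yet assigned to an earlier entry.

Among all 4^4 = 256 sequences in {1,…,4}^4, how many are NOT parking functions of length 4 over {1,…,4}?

131

#PF = (5−4)·5^(4−1) = 1·125 = 125 [KW]
One tuple (4,4,2,4) → sorted (2,4,4,4): b_1=2>1, not a PF.
So 256 − 125 = 131 fail.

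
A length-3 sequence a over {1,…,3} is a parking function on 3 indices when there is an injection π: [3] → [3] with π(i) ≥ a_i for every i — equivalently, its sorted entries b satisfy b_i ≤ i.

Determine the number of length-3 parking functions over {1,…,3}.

16

Count = 1·4^2 = 1×16 = 16
E.g. (1,3,1) → sorted (1,1,3): b_i ≤ i ∀i, a PF.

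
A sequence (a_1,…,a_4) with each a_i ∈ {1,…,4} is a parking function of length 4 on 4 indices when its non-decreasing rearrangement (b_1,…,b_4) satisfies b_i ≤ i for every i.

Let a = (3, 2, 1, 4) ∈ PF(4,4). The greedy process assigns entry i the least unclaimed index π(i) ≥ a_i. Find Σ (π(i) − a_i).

Σπ = 10 ({1..4} each once); Σa = 3+2+1+4 = 10; disp = 10−10 = 0.

0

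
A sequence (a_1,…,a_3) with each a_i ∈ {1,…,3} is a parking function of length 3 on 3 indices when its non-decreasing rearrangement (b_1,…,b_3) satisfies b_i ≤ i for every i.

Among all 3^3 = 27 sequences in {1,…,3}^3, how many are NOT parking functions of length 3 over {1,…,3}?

|PF| = (3−3+1)·(3+1)^(3−1) = 1×16 = 16 (Konheim–Weiss)
E.g. (3,3,3) → sorted (3,3,3): b_1=3>1, not a PF.
So 27 − 16 = 11 fail.

11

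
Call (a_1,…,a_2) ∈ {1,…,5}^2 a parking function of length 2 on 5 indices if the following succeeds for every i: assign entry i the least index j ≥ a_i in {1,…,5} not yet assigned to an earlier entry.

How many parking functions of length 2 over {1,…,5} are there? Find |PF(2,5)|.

24

|PF(2,5)| = 4·6^1 = 4 · 6 = 24 [KW]
Example (1,2) → sorted (1,2): b_i ≤ 3+i ∀i, a PF.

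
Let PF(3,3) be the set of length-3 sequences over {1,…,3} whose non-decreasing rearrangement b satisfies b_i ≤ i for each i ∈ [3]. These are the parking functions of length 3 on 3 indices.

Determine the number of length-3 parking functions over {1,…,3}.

16

Count = (4−3)·4^(3−1) = 1×16 = 16 (Pollak)
E.g. (2,3,1) → sorted (1,2,3): b_i ≤ i ∀i, a PF.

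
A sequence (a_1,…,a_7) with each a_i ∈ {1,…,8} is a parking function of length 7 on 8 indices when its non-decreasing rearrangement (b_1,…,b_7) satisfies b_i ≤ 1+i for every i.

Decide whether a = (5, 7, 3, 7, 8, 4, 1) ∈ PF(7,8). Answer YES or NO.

NO

Rearranged: b = (1, 3, 4, 5, 7, 7, 8).
  b_1=1 ≤ 2
  b_2=3 ≤ 3
  b_3=4 ≤ 4
  b_4=5 ≤ 5
  b_5=7 > 6
  fails at i=5 ⇒ NO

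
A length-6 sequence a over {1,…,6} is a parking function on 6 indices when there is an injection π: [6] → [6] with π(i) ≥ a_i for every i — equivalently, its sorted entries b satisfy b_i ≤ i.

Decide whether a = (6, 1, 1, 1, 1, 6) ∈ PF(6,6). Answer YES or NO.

NO

Order a: b = (1, 1, 1, 1, 6, 6).
  b_1=1 ≤ 1
  b_2=1 ≤ 2
  b_3=1 ≤ 3
  b_4=1 ≤ 4
  b_5=6 > 5
  fails at i=5 ⇒ NO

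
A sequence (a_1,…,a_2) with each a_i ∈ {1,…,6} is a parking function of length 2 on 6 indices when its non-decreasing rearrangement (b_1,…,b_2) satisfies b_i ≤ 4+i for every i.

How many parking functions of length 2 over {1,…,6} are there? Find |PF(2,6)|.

35

|PF(2,6)| = (7−2)·7^(2−1) = 5×7 = 35 (Pollak)
Check (3,3) → sorted (3,3): b_i ≤ 4+i ∀i, a PF.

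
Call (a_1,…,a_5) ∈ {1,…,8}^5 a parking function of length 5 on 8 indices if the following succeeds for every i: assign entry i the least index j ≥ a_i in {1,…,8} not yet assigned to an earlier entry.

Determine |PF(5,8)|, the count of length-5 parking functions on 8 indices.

26244

|PF(5,8)| = 4·9^4 = 4×6561 = 26244 (Pollak)
Example (8,3,1,5,7) → sorted (1,3,5,7,8): b_i ≤ 3+i ∀i, a PF.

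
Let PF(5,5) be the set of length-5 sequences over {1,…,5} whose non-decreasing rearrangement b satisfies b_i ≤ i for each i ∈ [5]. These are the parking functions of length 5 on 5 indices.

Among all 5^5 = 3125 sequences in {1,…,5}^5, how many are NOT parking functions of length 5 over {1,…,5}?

1829

#PF = (5+1−5)·(5+1)^{5−1} = 1 · 1296 = 1296 (Konheim–Weiss)
E.g. (4,4,2,4,5) → sorted (2,4,4,4,5): b_1=2>1, not a PF.
Total 3125; non-PF = 3125−1296 = 1829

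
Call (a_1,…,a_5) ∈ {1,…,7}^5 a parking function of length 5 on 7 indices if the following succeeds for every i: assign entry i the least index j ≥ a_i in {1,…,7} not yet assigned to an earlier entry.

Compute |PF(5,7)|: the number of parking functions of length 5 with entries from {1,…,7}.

12288

#PF = (8−5)·8^(5−1) = 3 · 4096 = 12288 [KW]
One tuple (1,5,4,4,3) → sorted (1,3,4,4,5): b_i ≤ 2+i ∀i, a PF.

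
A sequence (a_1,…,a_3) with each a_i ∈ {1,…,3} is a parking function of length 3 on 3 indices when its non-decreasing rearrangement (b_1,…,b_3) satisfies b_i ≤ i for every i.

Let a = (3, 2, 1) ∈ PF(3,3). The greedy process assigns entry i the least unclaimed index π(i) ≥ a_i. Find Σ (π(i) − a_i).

Σπ(i) = 1+…+3 = 6; Σa = 3+2+1 = 6; disp = 6−6 = 0.

0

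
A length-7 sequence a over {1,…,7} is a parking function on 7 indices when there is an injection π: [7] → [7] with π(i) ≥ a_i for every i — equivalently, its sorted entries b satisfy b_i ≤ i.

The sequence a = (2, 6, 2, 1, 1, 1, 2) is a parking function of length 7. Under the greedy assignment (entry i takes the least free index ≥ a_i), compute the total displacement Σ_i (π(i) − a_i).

13

Σπ = 28 ({1..7} each once); Σa = 2+6+2+1+1+1+2 = 15; disp = 28−15 = 13.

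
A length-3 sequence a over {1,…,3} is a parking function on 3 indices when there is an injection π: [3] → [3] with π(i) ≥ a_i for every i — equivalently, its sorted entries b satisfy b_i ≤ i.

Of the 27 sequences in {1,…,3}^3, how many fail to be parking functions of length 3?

11

#PF = (4−3)·4^(3−1) = 1×16 = 16 (Pollak)
Example (2,3,2) → sorted (2,2,3): b_1=2>1, not a PF.
So 27 − 16 = 11 fail.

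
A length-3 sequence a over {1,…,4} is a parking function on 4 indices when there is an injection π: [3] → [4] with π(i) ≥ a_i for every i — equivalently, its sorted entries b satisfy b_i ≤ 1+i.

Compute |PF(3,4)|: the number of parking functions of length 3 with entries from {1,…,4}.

#PF = (4+1−3)·(4+1)^{3−1} = 2 · 25 = 50 [KW]
Check (1,3,3) → sorted (1,3,3): b_i ≤ 1+i ∀i, a PF.

50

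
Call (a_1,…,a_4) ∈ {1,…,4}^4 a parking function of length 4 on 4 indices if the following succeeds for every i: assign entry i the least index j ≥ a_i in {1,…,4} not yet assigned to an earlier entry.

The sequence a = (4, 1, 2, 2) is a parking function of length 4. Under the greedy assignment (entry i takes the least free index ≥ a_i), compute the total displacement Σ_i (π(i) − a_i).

Σπ(i) = 1+…+4 = 10; Σa = 4+1+2+2 = 9; disp = 10−9 = 1.

1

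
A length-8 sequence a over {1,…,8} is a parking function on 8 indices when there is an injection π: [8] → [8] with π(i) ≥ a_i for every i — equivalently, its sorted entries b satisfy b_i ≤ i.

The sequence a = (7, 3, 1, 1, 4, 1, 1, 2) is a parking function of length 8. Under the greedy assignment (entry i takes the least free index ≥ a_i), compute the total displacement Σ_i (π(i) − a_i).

16

Σπ = 36 ({1..8} each once); Σa = 7+3+1+1+4+1+1+2 = 20; disp = 36−20 = 16.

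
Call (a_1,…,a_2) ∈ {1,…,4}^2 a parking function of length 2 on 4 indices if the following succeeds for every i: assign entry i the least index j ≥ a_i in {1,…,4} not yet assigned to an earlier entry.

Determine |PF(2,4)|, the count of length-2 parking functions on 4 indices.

#PF = (4+1−2)·(4+1)^{2−1} = 3 · 5 = 15 (Konheim–Weiss)
E.g. (3,2) → sorted (2,3): b_i ≤ 2+i ∀i, a PF.

15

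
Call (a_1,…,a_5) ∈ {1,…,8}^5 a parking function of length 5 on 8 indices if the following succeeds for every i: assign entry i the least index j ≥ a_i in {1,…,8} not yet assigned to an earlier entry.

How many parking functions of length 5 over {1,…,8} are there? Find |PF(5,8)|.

26244

Count = (8+1−5)·(8+1)^{5−1} = 4·6561 = 26244 [KW]
Example (2,4,7,1,5) → sorted (1,2,4,5,7): b_i ≤ 3+i ∀i, a PF.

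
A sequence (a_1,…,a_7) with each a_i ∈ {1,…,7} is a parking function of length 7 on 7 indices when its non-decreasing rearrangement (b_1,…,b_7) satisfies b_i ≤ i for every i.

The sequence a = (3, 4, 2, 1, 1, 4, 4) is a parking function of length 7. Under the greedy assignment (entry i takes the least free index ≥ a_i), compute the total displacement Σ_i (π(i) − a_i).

9

Σπ = 28 ({1..7} each once); Σa = 3+4+2+1+1+4+4 = 19; disp = 28−19 = 9.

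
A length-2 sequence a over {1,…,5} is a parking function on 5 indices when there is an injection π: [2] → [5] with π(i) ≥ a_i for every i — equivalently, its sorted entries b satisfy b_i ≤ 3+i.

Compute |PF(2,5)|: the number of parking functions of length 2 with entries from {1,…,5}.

24

Count = 4·6^1 = 4 · 6 = 24 (Pollak)
One tuple (2,3) → sorted (2,3): b_i ≤ 3+i ∀i, a PF.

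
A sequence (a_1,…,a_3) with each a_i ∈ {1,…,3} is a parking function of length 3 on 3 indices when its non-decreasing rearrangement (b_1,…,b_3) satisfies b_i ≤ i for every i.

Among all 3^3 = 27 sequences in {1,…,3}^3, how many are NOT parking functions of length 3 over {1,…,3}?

|PF| = (4−3)·4^(3−1) = 1·16 = 16 [KW]
One tuple (1,3,3) → sorted (1,3,3): b_2=3>2, not a PF.
Total 27; non-PF = 27−16 = 11

11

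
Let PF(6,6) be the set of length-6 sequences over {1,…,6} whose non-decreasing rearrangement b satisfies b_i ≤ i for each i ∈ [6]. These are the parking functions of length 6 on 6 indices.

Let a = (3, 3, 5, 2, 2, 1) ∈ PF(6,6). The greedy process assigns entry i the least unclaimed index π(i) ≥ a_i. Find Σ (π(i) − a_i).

Σπ(i) = 1+…+6 = 21; Σa = 3+3+5+2+2+1 = 16; disp = 21−16 = 5.

5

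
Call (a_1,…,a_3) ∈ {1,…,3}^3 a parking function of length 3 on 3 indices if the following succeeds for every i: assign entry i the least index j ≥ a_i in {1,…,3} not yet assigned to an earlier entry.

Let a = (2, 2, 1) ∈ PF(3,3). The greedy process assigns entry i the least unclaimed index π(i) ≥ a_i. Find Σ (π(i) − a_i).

Σπ = 6 ({1..3} each once); Σa = 2+2+1 = 5; disp = 6−5 = 1.

1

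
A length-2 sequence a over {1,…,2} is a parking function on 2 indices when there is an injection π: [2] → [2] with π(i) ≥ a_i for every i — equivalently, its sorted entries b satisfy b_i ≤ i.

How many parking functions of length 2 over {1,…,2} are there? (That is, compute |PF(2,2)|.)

3

|PF(2,2)| = (2+1−2)·(2+1)^{2−1} = 1 · 3 = 3 (Konheim–Weiss)
Check (2,1) → sorted (1,2): b_i ≤ i ∀i, a PF.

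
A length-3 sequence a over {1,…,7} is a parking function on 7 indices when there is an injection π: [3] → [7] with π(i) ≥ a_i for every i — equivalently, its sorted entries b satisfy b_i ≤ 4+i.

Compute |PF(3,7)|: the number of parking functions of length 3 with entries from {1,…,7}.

320

Count = (8−3)·8^(3−1) = 5×64 = 320 (Konheim–Weiss)
Example (3,5,7) → sorted (3,5,7): b_i ≤ 4+i ∀i, a PF.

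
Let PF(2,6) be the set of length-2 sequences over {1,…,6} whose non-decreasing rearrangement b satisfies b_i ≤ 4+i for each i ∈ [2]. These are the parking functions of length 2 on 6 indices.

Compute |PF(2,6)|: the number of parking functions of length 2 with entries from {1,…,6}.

35

|PF(2,6)| = 5·7^1 = 5 · 7 = 35 (Konheim–Weiss)
Example (4,6) → sorted (4,6): b_i ≤ 4+i ∀i, a PF.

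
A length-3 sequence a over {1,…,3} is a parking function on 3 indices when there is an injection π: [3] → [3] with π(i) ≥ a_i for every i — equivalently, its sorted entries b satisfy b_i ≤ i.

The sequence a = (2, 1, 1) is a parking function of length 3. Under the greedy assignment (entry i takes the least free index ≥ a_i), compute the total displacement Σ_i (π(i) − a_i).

Σπ(i) = 1+…+3 = 6; Σa = 2+1+1 = 4; disp = 6−4 = 2.

2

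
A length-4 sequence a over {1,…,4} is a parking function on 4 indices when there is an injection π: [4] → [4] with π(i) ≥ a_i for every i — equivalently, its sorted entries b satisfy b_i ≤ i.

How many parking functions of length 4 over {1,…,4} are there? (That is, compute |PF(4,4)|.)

125

#PF = (4−4+1)·(4+1)^(4−1) = 1·125 = 125 (Konheim–Weiss)
E.g. (2,1,2,4) → sorted (1,2,2,4): b_i ≤ i ∀i, a PF.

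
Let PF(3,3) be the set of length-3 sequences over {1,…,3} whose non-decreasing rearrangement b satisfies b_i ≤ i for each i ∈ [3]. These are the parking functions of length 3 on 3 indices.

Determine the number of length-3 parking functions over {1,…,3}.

16

Count = (3+1−3)·(3+1)^{3−1} = 1 · 16 = 16
Example (2,1,1) → sorted (1,1,2): b_i ≤ i ∀i, a PF.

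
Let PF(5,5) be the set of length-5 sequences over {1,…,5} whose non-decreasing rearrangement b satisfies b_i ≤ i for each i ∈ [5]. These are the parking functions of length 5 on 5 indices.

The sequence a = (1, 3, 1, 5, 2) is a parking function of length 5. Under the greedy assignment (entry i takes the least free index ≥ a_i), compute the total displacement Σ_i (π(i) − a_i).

3

Σπ(i) = 1+…+5 = 15; Σa = 1+3+1+5+2 = 12; disp = 15−12 = 3.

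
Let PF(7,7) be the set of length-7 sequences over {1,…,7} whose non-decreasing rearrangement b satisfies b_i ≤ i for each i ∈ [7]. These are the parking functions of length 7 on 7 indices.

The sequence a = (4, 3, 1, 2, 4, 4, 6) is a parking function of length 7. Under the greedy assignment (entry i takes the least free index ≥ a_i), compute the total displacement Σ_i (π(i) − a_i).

Σπ(i) = 1+…+7 = 28; Σa = 4+3+1+2+4+4+6 = 24; disp = 28−24 = 4.

4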